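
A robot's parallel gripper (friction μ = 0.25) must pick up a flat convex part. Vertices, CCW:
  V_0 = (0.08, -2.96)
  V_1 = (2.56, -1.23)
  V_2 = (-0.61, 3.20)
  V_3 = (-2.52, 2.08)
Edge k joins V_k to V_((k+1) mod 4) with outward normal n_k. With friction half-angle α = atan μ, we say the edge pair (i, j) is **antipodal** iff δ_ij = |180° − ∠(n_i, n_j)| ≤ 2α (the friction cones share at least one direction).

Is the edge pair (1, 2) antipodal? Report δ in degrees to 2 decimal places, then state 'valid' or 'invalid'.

δ = 95.20°, invalid

α = atan 0.25 = 14.04°;  2α = 28.07°
edge 1: e_1 = (-3.17, +4.43);  n_1 = (+0.8132, +0.5819)
edge 2: e_2 = (-1.91, -1.12);  n_2 = (-0.5058, +0.8626)
∠(n_1, n_2) = 84.80°
δ = |180° − 84.80°| = 95.20°
95.20° > 2α = 28.07°  →  invalid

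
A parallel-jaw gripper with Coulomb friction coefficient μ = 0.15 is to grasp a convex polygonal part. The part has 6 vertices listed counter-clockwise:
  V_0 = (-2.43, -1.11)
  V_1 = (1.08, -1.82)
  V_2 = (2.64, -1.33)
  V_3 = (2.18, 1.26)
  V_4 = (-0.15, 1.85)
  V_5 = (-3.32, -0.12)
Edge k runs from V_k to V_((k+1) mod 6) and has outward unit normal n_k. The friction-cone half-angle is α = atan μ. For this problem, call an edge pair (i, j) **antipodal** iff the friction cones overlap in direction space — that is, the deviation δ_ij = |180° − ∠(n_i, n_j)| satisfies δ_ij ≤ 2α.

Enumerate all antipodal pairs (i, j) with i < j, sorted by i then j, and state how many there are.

count = 2; pairs: (0,3), (1,4)

α = atan 0.15 = 8.53°;  2α = 17.06°
n_0 = (-0.1983, -0.9801)
n_1 = (+0.2997, -0.9540)
n_2 = (+0.9846, +0.1749)
n_3 = (+0.2455, +0.9694)
n_4 = (-0.5278, +0.8494)
n_5 = (-0.7437, -0.6685)
  (0,1): δ = 151.13°  ·
  (0,2): δ = 68.49°  ·
  (0,3): δ = 2.77°  ✓
  (0,4): δ = 43.29°  ·
  (0,5): δ = 143.39°  ·
  (1,2): δ = 97.37°  ·
  (1,3): δ = 31.65°  ·
  (1,4): δ = 14.42°  ✓
  (1,5): δ = 114.52°  ·
  (2,3): δ = 114.28°  ·
  (2,4): δ = 68.21°  ·
  (2,5): δ = 31.88°  ·
  (3,4): δ = 133.93°  ·
  (3,5): δ = 33.84°  ·
  (4,5): δ = 79.90°  ·
antipodal pairs: 2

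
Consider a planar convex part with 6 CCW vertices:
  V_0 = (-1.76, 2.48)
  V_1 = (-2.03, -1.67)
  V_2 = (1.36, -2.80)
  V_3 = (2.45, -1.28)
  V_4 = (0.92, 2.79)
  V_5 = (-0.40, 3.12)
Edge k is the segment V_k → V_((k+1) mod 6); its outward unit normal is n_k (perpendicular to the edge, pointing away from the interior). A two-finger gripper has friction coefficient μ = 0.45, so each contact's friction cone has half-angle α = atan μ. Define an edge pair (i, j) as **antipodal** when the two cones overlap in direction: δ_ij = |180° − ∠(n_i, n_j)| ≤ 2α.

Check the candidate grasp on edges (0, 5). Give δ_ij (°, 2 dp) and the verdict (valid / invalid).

δ = 118.92°, invalid

α = atan 0.45 = 24.23°;  2α = 48.46°
edge 0: e_0 = (-0.27, -4.15);  n_0 = (-0.9979, +0.0649)
edge 5: e_5 = (-1.36, -0.64);  n_5 = (-0.4258, +0.9048)
∠(n_0, n_5) = 61.08°
δ = |180° − 61.08°| = 118.92°
118.92° > 2α = 48.46°  →  invalid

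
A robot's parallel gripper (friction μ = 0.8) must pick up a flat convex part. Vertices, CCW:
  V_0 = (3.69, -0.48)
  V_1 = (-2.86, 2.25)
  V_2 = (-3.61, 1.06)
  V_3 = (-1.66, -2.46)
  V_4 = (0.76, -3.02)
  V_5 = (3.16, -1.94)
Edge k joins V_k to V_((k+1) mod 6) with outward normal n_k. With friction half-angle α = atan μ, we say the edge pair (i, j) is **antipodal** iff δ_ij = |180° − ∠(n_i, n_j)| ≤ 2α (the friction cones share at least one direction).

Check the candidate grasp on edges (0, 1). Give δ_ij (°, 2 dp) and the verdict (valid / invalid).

α = atan 0.8 = 38.66°;  2α = 77.32°
edge 0: e_0 = (-6.55, +2.73);  n_0 = (+0.3847, +0.9230)
edge 1: e_1 = (-0.75, -1.19);  n_1 = (-0.8460, +0.5332)
∠(n_0, n_1) = 80.40°
δ = |180° − 80.40°| = 99.60°
99.60° > 2α = 77.32°  →  invalid

δ = 99.60°, invalid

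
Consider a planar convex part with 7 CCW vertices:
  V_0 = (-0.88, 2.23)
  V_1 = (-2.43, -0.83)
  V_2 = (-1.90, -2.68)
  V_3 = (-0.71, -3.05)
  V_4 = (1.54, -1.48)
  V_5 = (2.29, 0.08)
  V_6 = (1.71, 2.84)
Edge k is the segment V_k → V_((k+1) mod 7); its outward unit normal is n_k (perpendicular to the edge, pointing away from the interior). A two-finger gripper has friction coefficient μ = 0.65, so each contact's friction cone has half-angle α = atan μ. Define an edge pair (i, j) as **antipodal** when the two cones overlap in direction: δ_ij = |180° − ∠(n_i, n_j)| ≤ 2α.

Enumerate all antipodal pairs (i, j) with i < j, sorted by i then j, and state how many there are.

count = 9; pairs: (0,3), (0,4), (0,5), (1,4), (1,5), (2,5), (2,6), (3,6), (4,6)

α = atan 0.65 = 33.02°;  2α = 66.05°
n_0 = (-0.8921, +0.4519)
n_1 = (-0.9613, -0.2754)
n_2 = (-0.2969, -0.9549)
n_3 = (+0.5722, -0.8201)
n_4 = (+0.9013, -0.4333)
n_5 = (+0.9786, +0.2057)
n_6 = (-0.2292, +0.9734)
  (0,1): δ = 137.15°  ·
  (0,2): δ = 80.41°  ·
  (0,3): δ = 28.23°  ✓
  (0,4): δ = 1.19°  ✓
  (0,5): δ = 38.73°  ✓
  (0,6): δ = 130.12°  ·
  (1,2): δ = 123.26°  ·
  (1,3): δ = 71.08°  ·
  (1,4): δ = 41.66°  ✓
  (1,5): δ = 4.12°  ✓
  (1,6): δ = 87.27°  ·
  (2,3): δ = 127.82°  ·
  (2,4): δ = 98.41°  ·
  (2,5): δ = 60.86°  ✓
  (2,6): δ = 30.52°  ✓
  (3,4): δ = 150.58°  ·
  (3,5): δ = 113.04°  ·
  (3,6): δ = 21.65°  ✓
  (4,5): δ = 142.46°  ·
  (4,6): δ = 51.07°  ✓
  (5,6): δ = 88.61°  ·
antipodal pairs: 9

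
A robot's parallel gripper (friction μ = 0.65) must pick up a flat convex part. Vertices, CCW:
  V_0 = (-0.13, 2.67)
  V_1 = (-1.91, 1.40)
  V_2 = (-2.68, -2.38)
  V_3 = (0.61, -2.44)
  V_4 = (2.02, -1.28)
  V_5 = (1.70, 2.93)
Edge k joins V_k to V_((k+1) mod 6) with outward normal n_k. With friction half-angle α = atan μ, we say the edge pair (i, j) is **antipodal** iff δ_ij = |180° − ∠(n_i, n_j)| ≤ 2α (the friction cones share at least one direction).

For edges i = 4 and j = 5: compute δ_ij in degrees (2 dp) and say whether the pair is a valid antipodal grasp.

α = atan 0.65 = 33.02°;  2α = 66.05°
edge 4: e_4 = (-0.32, +4.21);  n_4 = (+0.9971, +0.0758)
edge 5: e_5 = (-1.83, -0.26);  n_5 = (-0.1407, +0.9901)
∠(n_4, n_5) = 93.74°
δ = |180° − 93.74°| = 86.26°
86.26° > 2α = 66.05°  →  invalid

δ = 86.26°, invalid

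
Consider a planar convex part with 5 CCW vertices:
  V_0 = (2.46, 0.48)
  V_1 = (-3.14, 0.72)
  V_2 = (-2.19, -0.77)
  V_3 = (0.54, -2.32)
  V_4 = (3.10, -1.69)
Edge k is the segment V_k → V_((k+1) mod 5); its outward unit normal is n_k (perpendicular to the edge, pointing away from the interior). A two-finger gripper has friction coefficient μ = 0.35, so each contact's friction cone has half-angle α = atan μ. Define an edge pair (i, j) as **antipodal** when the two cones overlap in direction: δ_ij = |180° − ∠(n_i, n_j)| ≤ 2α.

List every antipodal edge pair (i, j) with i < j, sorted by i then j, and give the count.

count = 3; pairs: (0,2), (0,3), (1,4)

α = atan 0.35 = 19.29°;  2α = 38.58°
n_0 = (+0.0428, +0.9991)
n_1 = (-0.8432, -0.5376)
n_2 = (-0.4937, -0.8696)
n_3 = (+0.2390, -0.9710)
n_4 = (+0.9592, +0.2829)
  (0,1): δ = 55.03°  ·
  (0,2): δ = 27.13°  ✓
  (0,3): δ = 16.28°  ✓
  (0,4): δ = 108.89°  ·
  (1,2): δ = 152.11°  ·
  (1,3): δ = 108.70°  ·
  (1,4): δ = 16.09°  ✓
  (2,3): δ = 136.59°  ·
  (2,4): δ = 43.98°  ·
  (3,4): δ = 87.39°  ·
antipodal pairs: 3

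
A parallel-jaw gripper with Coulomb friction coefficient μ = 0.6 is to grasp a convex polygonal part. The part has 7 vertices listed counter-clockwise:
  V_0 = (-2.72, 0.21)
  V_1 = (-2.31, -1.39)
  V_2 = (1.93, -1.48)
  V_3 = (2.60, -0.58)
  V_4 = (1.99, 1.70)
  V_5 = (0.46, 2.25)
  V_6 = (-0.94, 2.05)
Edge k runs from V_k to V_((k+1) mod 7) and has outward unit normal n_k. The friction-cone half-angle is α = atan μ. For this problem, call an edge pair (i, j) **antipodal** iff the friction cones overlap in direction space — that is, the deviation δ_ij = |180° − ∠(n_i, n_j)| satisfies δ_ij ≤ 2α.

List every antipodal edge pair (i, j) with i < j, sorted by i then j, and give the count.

count = 9; pairs: (0,2), (0,3), (0,4), (1,4), (1,5), (1,6), (2,5), (2,6), (3,6)

α = atan 0.6 = 30.96°;  2α = 61.93°
n_0 = (-0.9687, -0.2482)
n_1 = (-0.0212, -0.9998)
n_2 = (+0.8021, -0.5971)
n_3 = (+0.9660, +0.2585)
n_4 = (+0.3383, +0.9410)
n_5 = (-0.1414, +0.9899)
n_6 = (-0.7187, +0.6953)
  (0,1): δ = 105.59°  ·
  (0,2): δ = 51.04°  ✓
  (0,3): δ = 0.61°  ✓
  (0,4): δ = 55.85°  ✓
  (0,5): δ = 83.76°  ·
  (0,6): δ = 121.58°  ·
  (1,2): δ = 125.45°  ·
  (1,3): δ = 73.81°  ·
  (1,4): δ = 18.56°  ✓
  (1,5): δ = 9.35°  ✓
  (1,6): δ = 47.17°  ✓
  (2,3): δ = 128.36°  ·
  (2,4): δ = 73.11°  ·
  (2,5): δ = 45.20°  ✓
  (2,6): δ = 7.38°  ✓
  (3,4): δ = 124.75°  ·
  (3,5): δ = 96.85°  ·
  (3,6): δ = 59.03°  ✓
  (4,5): δ = 152.10°  ·
  (4,6): δ = 114.28°  ·
  (5,6): δ = 142.18°  ·
antipodal pairs: 9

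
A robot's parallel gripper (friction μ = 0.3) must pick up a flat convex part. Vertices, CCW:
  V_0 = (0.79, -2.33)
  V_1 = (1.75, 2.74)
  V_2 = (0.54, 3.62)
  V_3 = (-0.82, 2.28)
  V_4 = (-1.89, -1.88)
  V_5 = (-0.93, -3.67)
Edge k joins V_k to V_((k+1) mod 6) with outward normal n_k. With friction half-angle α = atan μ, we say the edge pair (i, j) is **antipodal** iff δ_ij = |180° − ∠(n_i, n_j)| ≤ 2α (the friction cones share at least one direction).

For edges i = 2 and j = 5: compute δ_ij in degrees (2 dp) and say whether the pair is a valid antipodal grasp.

α = atan 0.3 = 16.70°;  2α = 33.40°
edge 2: e_2 = (-1.36, -1.34);  n_2 = (-0.7018, +0.7123)
edge 5: e_5 = (+1.72, +1.34);  n_5 = (+0.6146, -0.7889)
∠(n_2, n_5) = 173.35°
δ = |180° − 173.35°| = 6.65°
6.65° ≤ 2α = 33.40°  →  valid

δ = 6.65°, valid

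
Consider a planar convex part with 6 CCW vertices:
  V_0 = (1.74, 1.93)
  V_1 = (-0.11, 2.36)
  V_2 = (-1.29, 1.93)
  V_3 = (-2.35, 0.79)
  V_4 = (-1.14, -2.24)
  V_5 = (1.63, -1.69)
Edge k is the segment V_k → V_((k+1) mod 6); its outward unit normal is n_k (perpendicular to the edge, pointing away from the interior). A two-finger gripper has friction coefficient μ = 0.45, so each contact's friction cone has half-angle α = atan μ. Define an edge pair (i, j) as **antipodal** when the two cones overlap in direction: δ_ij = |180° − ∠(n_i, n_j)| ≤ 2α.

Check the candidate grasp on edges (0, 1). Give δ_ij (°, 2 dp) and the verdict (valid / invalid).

δ = 146.89°, invalid

α = atan 0.45 = 24.23°;  2α = 48.46°
edge 0: e_0 = (-1.85, +0.43);  n_0 = (+0.2264, +0.9740)
edge 1: e_1 = (-1.18, -0.43);  n_1 = (-0.3424, +0.9396)
∠(n_0, n_1) = 33.11°
δ = |180° − 33.11°| = 146.89°
146.89° > 2α = 48.46°  →  invalid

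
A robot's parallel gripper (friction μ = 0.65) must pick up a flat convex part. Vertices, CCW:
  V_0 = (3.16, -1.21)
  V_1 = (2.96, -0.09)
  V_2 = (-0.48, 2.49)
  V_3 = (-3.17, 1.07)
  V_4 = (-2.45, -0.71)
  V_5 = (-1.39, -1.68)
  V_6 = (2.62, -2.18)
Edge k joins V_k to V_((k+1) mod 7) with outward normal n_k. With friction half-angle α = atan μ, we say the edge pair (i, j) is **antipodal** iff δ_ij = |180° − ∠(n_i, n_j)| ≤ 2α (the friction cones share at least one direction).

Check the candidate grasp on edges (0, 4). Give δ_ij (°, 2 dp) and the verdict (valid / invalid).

δ = 37.41°, valid

α = atan 0.65 = 33.02°;  2α = 66.05°
edge 0: e_0 = (-0.20, +1.12);  n_0 = (+0.9844, +0.1758)
edge 4: e_4 = (+1.06, -0.97);  n_4 = (-0.6751, -0.7377)
∠(n_0, n_4) = 142.59°
δ = |180° − 142.59°| = 37.41°
37.41° ≤ 2α = 66.05°  →  valid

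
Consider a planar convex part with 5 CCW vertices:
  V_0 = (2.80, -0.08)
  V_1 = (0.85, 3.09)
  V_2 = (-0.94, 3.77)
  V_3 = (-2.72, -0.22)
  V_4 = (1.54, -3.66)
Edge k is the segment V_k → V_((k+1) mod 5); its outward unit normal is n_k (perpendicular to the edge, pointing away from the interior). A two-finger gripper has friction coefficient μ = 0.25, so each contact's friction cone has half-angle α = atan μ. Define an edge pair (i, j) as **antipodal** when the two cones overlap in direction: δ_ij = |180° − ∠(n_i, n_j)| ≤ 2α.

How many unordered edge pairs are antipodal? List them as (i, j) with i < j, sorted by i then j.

count = 3; pairs: (0,3), (1,3), (2,4)

α = atan 0.25 = 14.04°;  2α = 28.07°
n_0 = (+0.8518, +0.5239)
n_1 = (+0.3551, +0.9348)
n_2 = (-0.9132, +0.4074)
n_3 = (-0.6283, -0.7780)
n_4 = (+0.9433, -0.3320)
  (0,1): δ = 142.40°  ·
  (0,2): δ = 55.64°  ·
  (0,3): δ = 19.48°  ✓
  (0,4): δ = 129.01°  ·
  (1,2): δ = 93.24°  ·
  (1,3): δ = 18.12°  ✓
  (1,4): δ = 91.41°  ·
  (2,3): δ = 104.88°  ·
  (2,4): δ = 4.65°  ✓
  (3,4): δ = 70.47°  ·
antipodal pairs: 3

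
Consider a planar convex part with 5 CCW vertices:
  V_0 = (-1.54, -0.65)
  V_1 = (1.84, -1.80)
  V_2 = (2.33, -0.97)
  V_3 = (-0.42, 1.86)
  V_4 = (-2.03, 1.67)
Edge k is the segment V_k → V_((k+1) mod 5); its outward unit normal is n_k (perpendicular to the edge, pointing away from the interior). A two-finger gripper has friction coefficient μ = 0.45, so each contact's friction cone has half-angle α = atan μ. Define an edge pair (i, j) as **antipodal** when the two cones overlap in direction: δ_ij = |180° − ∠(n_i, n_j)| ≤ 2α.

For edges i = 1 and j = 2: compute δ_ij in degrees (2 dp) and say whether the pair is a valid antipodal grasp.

α = atan 0.45 = 24.23°;  2α = 48.46°
edge 1: e_1 = (+0.49, +0.83);  n_1 = (+0.8611, -0.5084)
edge 2: e_2 = (-2.75, +2.83);  n_2 = (+0.7172, +0.6969)
∠(n_1, n_2) = 74.73°
δ = |180° − 74.73°| = 105.27°
105.27° > 2α = 48.46°  →  invalid

δ = 105.27°, invalid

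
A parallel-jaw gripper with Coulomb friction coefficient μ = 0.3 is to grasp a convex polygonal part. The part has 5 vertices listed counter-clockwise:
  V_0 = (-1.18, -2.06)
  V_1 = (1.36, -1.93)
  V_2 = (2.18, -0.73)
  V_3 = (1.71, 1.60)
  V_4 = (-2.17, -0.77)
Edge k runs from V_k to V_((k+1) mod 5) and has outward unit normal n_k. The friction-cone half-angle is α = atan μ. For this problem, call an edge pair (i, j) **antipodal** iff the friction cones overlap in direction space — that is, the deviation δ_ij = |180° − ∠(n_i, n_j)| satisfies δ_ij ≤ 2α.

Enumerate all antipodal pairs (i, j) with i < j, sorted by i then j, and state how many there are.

count = 3; pairs: (0,3), (1,3), (2,4)

α = atan 0.3 = 16.70°;  2α = 33.40°
n_0 = (+0.0511, -0.9987)
n_1 = (+0.8256, -0.5642)
n_2 = (+0.9803, +0.1977)
n_3 = (-0.5213, +0.8534)
n_4 = (-0.7933, -0.6088)
  (0,1): δ = 127.28°  ·
  (0,2): δ = 81.53°  ·
  (0,3): δ = 28.49°  ✓
  (0,4): δ = 124.57°  ·
  (1,2): δ = 134.25°  ·
  (1,3): δ = 24.24°  ✓
  (1,4): δ = 71.85°  ·
  (2,3): δ = 69.99°  ·
  (2,4): δ = 26.10°  ✓
  (3,4): δ = 83.91°  ·
antipodal pairs: 3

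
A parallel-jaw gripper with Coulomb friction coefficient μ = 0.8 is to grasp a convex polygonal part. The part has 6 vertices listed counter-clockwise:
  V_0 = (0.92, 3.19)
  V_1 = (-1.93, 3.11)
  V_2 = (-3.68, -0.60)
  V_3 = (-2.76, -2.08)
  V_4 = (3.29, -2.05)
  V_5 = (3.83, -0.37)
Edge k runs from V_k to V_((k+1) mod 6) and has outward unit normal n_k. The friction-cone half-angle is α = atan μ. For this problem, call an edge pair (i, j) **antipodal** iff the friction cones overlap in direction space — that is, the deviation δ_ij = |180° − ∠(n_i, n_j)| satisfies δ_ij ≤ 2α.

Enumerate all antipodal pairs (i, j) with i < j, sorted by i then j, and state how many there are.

α = atan 0.8 = 38.66°;  2α = 77.32°
n_0 = (-0.0281, +0.9996)
n_1 = (-0.9044, +0.4266)
n_2 = (-0.8493, -0.5279)
n_3 = (+0.0050, -1.0000)
n_4 = (+0.9520, -0.3060)
n_5 = (+0.7742, +0.6329)
  (0,1): δ = 116.86°  ·
  (0,2): δ = 59.74°  ✓
  (0,3): δ = 1.32°  ✓
  (0,4): δ = 70.57°  ✓
  (0,5): δ = 127.66°  ·
  (1,2): δ = 122.88°  ·
  (1,3): δ = 64.46°  ✓
  (1,4): δ = 7.43°  ✓
  (1,5): δ = 64.52°  ✓
  (2,3): δ = 121.58°  ·
  (2,4): δ = 49.68°  ✓
  (2,5): δ = 7.40°  ✓
  (3,4): δ = 108.10°  ·
  (3,5): δ = 51.02°  ✓
  (4,5): δ = 122.92°  ·
antipodal pairs: 9

count = 9; pairs: (0,2), (0,3), (0,4), (1,3), (1,4), (1,5), (2,4), (2,5), (3,5)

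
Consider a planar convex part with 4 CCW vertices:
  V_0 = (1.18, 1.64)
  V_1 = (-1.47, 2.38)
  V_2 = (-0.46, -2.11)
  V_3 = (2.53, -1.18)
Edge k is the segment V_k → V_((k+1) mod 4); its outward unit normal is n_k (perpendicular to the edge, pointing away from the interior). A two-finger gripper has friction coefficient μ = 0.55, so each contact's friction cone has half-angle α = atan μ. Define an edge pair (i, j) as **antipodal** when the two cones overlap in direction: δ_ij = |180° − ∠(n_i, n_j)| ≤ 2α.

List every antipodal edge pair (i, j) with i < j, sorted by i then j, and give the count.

α = atan 0.55 = 28.81°;  2α = 57.62°
n_0 = (+0.2690, +0.9632)
n_1 = (-0.9756, -0.2195)
n_2 = (+0.2970, -0.9549)
n_3 = (+0.9020, +0.4318)
  (0,1): δ = 61.72°  ·
  (0,2): δ = 32.88°  ✓
  (0,3): δ = 131.18°  ·
  (1,2): δ = 85.40°  ·
  (1,3): δ = 12.90°  ✓
  (2,3): δ = 81.70°  ·
antipodal pairs: 2

count = 2; pairs: (0,2), (1,3)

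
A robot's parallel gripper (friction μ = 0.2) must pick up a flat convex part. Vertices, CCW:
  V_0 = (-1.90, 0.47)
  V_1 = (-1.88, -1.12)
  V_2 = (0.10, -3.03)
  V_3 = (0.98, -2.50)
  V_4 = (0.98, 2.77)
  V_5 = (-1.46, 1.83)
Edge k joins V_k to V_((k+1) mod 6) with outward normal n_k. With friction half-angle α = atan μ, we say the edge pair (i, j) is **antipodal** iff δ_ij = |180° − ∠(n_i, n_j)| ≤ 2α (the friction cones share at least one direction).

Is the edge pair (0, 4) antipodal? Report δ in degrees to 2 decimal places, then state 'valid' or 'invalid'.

α = atan 0.2 = 11.31°;  2α = 22.62°
edge 0: e_0 = (+0.02, -1.59);  n_0 = (-0.9999, -0.0126)
edge 4: e_4 = (-2.44, -0.94);  n_4 = (-0.3595, +0.9331)
∠(n_0, n_4) = 69.65°
δ = |180° − 69.65°| = 110.35°
110.35° > 2α = 22.62°  →  invalid

δ = 110.35°, invalid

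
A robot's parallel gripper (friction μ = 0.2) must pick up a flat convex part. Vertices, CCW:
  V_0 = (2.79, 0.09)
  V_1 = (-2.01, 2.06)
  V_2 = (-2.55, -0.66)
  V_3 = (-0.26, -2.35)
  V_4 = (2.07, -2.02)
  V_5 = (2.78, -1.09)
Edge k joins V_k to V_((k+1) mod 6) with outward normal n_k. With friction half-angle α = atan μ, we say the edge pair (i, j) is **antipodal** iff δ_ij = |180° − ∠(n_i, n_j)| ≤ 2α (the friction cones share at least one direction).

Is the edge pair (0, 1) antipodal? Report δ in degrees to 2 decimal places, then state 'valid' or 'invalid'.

α = atan 0.2 = 11.31°;  2α = 22.62°
edge 0: e_0 = (-4.80, +1.97);  n_0 = (+0.3797, +0.9251)
edge 1: e_1 = (-0.54, -2.72);  n_1 = (-0.9809, +0.1947)
∠(n_0, n_1) = 101.09°
δ = |180° − 101.09°| = 78.91°
78.91° > 2α = 22.62°  →  invalid

δ = 78.91°, invalid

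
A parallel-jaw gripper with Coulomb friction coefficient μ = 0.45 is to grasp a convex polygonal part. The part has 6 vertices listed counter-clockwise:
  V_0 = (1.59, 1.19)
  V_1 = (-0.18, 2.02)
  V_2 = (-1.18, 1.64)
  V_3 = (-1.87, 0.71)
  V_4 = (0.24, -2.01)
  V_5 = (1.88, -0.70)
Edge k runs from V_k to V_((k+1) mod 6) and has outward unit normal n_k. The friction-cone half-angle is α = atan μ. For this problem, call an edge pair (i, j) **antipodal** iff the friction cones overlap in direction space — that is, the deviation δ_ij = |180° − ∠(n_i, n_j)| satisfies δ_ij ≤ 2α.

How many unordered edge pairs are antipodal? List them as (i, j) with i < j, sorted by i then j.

α = atan 0.45 = 24.23°;  2α = 48.46°
n_0 = (+0.4246, +0.9054)
n_1 = (-0.3552, +0.9348)
n_2 = (-0.8031, +0.5958)
n_3 = (-0.7901, -0.6129)
n_4 = (+0.6241, -0.7813)
n_5 = (+0.9884, +0.1517)
  (0,1): δ = 134.07°  ·
  (0,2): δ = 101.45°  ·
  (0,3): δ = 27.07°  ✓
  (0,4): δ = 63.74°  ·
  (0,5): δ = 123.85°  ·
  (1,2): δ = 147.38°  ·
  (1,3): δ = 73.00°  ·
  (1,4): δ = 17.81°  ✓
  (1,5): δ = 77.92°  ·
  (2,3): δ = 105.62°  ·
  (2,4): δ = 14.81°  ✓
  (2,5): δ = 45.30°  ✓
  (3,4): δ = 89.18°  ·
  (3,5): δ = 29.08°  ✓
  (4,5): δ = 119.89°  ·
antipodal pairs: 5

count = 5; pairs: (0,3), (1,4), (2,4), (2,5), (3,5)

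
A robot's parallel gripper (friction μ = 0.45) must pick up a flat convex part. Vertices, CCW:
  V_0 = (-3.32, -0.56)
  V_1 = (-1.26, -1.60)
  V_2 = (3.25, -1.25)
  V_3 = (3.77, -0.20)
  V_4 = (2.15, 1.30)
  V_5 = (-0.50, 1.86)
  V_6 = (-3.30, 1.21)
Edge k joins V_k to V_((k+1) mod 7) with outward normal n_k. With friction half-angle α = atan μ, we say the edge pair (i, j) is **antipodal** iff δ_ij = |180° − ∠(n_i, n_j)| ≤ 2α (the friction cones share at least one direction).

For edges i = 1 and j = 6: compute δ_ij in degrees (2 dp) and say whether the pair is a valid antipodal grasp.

α = atan 0.45 = 24.23°;  2α = 48.46°
edge 1: e_1 = (+4.51, +0.35);  n_1 = (+0.0774, -0.9970)
edge 6: e_6 = (-0.02, -1.77);  n_6 = (-0.9999, +0.0113)
∠(n_1, n_6) = 95.08°
δ = |180° − 95.08°| = 84.92°
84.92° > 2α = 48.46°  →  invalid

δ = 84.92°, invalid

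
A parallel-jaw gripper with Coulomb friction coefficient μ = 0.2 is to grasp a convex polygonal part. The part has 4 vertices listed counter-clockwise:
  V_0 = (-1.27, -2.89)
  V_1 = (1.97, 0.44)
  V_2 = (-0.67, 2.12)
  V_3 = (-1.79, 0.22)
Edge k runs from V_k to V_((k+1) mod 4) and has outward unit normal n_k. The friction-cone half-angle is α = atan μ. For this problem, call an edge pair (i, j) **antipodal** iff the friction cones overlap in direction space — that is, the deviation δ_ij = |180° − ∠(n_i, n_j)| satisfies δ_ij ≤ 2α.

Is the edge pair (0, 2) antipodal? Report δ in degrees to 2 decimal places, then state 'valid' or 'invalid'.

δ = 13.70°, valid

α = atan 0.2 = 11.31°;  2α = 22.62°
edge 0: e_0 = (+3.24, +3.33);  n_0 = (+0.7167, -0.6974)
edge 2: e_2 = (-1.12, -1.90);  n_2 = (-0.8615, +0.5078)
∠(n_0, n_2) = 166.30°
δ = |180° − 166.30°| = 13.70°
13.70° ≤ 2α = 22.62°  →  valid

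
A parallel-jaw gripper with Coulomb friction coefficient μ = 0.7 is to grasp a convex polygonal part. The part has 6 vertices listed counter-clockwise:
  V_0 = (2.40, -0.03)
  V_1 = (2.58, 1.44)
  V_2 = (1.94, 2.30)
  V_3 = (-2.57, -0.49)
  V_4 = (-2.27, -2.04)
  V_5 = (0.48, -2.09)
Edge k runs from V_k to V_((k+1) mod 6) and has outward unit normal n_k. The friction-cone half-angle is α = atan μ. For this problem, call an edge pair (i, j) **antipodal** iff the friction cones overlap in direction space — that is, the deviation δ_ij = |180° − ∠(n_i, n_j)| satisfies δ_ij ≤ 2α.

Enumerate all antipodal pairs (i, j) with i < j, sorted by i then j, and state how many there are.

α = atan 0.7 = 34.99°;  2α = 69.98°
n_0 = (+0.9926, -0.1215)
n_1 = (+0.8022, +0.5970)
n_2 = (-0.5261, +0.8504)
n_3 = (-0.9818, -0.1900)
n_4 = (-0.0182, -0.9998)
n_5 = (+0.7315, -0.6818)
  (0,1): δ = 136.36°  ·
  (0,2): δ = 51.28°  ✓
  (0,3): δ = 17.94°  ✓
  (0,4): δ = 95.94°  ·
  (0,5): δ = 144.00°  ·
  (1,2): δ = 94.91°  ·
  (1,3): δ = 25.70°  ✓
  (1,4): δ = 52.30°  ✓
  (1,5): δ = 100.36°  ·
  (2,3): δ = 110.79°  ·
  (2,4): δ = 32.78°  ✓
  (2,5): δ = 15.27°  ✓
  (3,4): δ = 102.00°  ·
  (3,5): δ = 53.94°  ✓
  (4,5): δ = 131.94°  ·
antipodal pairs: 7

count = 7; pairs: (0,2), (0,3), (1,3), (1,4), (2,4), (2,5), (3,5)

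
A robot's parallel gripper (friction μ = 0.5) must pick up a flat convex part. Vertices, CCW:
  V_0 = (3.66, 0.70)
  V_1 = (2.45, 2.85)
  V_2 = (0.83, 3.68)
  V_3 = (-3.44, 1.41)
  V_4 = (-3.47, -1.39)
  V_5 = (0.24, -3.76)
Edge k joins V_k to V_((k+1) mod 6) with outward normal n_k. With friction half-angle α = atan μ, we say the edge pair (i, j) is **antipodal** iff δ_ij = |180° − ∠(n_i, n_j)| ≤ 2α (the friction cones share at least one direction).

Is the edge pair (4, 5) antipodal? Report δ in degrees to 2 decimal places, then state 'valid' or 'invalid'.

α = atan 0.5 = 26.57°;  2α = 53.13°
edge 4: e_4 = (+3.71, -2.37);  n_4 = (-0.5383, -0.8427)
edge 5: e_5 = (+3.42, +4.46);  n_5 = (+0.7935, -0.6085)
∠(n_4, n_5) = 85.09°
δ = |180° − 85.09°| = 94.91°
94.91° > 2α = 53.13°  →  invalid

δ = 94.91°, invalid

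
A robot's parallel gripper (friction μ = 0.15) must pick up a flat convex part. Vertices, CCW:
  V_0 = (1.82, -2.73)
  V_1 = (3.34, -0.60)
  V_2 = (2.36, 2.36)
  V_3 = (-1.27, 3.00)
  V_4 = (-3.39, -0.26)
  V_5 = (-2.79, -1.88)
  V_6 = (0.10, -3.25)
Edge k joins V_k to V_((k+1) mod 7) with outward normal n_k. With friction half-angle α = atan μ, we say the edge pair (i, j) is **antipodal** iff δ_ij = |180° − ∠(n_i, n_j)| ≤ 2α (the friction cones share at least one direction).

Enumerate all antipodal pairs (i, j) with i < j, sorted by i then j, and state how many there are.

α = atan 0.15 = 8.53°;  2α = 17.06°
n_0 = (+0.8140, -0.5809)
n_1 = (+0.9493, +0.3143)
n_2 = (+0.1736, +0.9848)
n_3 = (-0.8383, +0.5452)
n_4 = (-0.9377, -0.3473)
n_5 = (-0.4284, -0.9036)
n_6 = (+0.2894, -0.9572)
  (0,1): δ = 126.17°  ·
  (0,2): δ = 64.49°  ·
  (0,3): δ = 2.48°  ✓
  (0,4): δ = 55.84°  ·
  (0,5): δ = 100.15°  ·
  (0,6): δ = 142.33°  ·
  (1,2): δ = 118.32°  ·
  (1,3): δ = 51.35°  ·
  (1,4): δ = 2.00°  ✓
  (1,5): δ = 46.32°  ·
  (1,6): δ = 88.50°  ·
  (2,3): δ = 113.04°  ·
  (2,4): δ = 59.68°  ·
  (2,5): δ = 15.36°  ✓
  (2,6): δ = 26.82°  ·
  (3,4): δ = 126.64°  ·
  (3,5): δ = 82.33°  ·
  (3,6): δ = 40.14°  ·
  (4,5): δ = 135.69°  ·
  (4,6): δ = 93.50°  ·
  (5,6): δ = 137.82°  ·
antipodal pairs: 3

count = 3; pairs: (0,3), (1,4), (2,5)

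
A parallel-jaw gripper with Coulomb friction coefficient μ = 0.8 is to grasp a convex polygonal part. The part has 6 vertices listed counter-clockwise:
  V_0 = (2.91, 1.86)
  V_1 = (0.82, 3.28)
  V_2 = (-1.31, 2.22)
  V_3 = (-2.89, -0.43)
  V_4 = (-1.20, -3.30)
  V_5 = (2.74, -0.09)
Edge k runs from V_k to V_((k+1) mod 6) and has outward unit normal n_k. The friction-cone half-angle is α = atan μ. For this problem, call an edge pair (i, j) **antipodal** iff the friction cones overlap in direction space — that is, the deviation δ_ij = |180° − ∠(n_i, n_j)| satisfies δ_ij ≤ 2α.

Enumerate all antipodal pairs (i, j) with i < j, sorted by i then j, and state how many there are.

count = 7; pairs: (0,3), (0,4), (1,4), (1,5), (2,4), (2,5), (3,5)

α = atan 0.8 = 38.66°;  2α = 77.32°
n_0 = (+0.5620, +0.8271)
n_1 = (-0.4455, +0.8953)
n_2 = (-0.8589, +0.5121)
n_3 = (-0.8617, -0.5074)
n_4 = (+0.6316, -0.7753)
n_5 = (+0.9962, -0.0869)
  (0,1): δ = 119.35°  ·
  (0,2): δ = 86.61°  ·
  (0,3): δ = 25.32°  ✓
  (0,4): δ = 73.36°  ✓
  (0,5): δ = 119.21°  ·
  (1,2): δ = 147.26°  ·
  (1,3): δ = 85.97°  ·
  (1,4): δ = 12.71°  ✓
  (1,5): δ = 58.56°  ✓
  (2,3): δ = 118.70°  ·
  (2,4): δ = 20.03°  ✓
  (2,5): δ = 25.82°  ✓
  (3,4): δ = 81.32°  ·
  (3,5): δ = 35.47°  ✓
  (4,5): δ = 134.15°  ·
antipodal pairs: 7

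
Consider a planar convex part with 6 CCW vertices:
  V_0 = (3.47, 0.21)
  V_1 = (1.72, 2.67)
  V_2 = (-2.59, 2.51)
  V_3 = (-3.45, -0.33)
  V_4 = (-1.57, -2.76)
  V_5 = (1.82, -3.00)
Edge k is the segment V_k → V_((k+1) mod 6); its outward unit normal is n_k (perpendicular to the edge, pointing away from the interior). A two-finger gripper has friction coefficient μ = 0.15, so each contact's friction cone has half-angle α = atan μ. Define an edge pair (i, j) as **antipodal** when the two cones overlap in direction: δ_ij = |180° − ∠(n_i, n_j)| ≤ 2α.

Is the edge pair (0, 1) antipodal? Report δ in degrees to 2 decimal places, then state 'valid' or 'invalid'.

α = atan 0.15 = 8.53°;  2α = 17.06°
edge 0: e_0 = (-1.75, +2.46);  n_0 = (+0.8149, +0.5797)
edge 1: e_1 = (-4.31, -0.16);  n_1 = (-0.0371, +0.9993)
∠(n_0, n_1) = 56.70°
δ = |180° − 56.70°| = 123.30°
123.30° > 2α = 17.06°  →  invalid

δ = 123.30°, invalid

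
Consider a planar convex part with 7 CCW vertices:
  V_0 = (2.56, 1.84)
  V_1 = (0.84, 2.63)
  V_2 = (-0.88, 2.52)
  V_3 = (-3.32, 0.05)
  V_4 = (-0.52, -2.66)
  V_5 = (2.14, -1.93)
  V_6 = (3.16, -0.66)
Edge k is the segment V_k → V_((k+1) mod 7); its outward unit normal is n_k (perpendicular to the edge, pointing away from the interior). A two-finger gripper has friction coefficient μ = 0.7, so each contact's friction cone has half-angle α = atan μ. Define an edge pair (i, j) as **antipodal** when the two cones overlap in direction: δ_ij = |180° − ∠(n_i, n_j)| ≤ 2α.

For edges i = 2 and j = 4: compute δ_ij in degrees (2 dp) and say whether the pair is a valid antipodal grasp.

δ = 30.00°, valid

α = atan 0.7 = 34.99°;  2α = 69.98°
edge 2: e_2 = (-2.44, -2.47);  n_2 = (-0.7114, +0.7028)
edge 4: e_4 = (+2.66, +0.73);  n_4 = (+0.2647, -0.9643)
∠(n_2, n_4) = 150.00°
δ = |180° − 150.00°| = 30.00°
30.00° ≤ 2α = 69.98°  →  valid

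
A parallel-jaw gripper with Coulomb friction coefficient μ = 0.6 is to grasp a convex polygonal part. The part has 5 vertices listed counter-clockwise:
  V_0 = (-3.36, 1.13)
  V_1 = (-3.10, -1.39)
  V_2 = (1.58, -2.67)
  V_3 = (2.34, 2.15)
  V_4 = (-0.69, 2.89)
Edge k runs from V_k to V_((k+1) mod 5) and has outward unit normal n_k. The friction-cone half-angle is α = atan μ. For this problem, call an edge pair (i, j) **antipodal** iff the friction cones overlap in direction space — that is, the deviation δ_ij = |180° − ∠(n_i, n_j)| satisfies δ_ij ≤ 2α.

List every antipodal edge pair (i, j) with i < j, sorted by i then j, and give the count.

count = 4; pairs: (0,2), (1,3), (1,4), (2,4)

α = atan 0.6 = 30.96°;  2α = 61.93°
n_0 = (-0.9947, -0.1026)
n_1 = (-0.2638, -0.9646)
n_2 = (+0.9878, -0.1558)
n_3 = (+0.2373, +0.9714)
n_4 = (-0.5504, +0.8349)
  (0,1): δ = 111.19°  ·
  (0,2): δ = 14.85°  ✓
  (0,3): δ = 70.39°  ·
  (0,4): δ = 117.50°  ·
  (1,2): δ = 83.66°  ·
  (1,3): δ = 1.57°  ✓
  (1,4): δ = 48.69°  ✓
  (2,3): δ = 94.76°  ·
  (2,4): δ = 47.65°  ✓
  (3,4): δ = 132.88°  ·
antipodal pairs: 4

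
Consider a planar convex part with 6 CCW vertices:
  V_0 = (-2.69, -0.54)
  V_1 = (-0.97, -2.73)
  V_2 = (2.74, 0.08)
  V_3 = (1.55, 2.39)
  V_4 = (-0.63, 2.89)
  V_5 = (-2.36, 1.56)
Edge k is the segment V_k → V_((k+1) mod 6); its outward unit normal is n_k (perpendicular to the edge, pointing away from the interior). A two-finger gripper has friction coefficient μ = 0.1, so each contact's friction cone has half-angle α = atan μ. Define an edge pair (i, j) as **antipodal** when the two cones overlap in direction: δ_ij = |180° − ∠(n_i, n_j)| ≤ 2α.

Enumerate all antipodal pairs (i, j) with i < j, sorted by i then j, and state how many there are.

α = atan 0.1 = 5.71°;  2α = 11.42°
n_0 = (-0.7864, -0.6177)
n_1 = (+0.6038, -0.7972)
n_2 = (+0.8890, +0.4580)
n_3 = (+0.2236, +0.9747)
n_4 = (-0.6095, +0.7928)
n_5 = (-0.9879, +0.1552)
  (0,1): δ = 91.00°  ·
  (0,2): δ = 10.89°  ✓
  (0,3): δ = 38.94°  ·
  (0,4): δ = 89.41°  ·
  (0,5): δ = 132.92°  ·
  (1,2): δ = 99.89°  ·
  (1,3): δ = 50.06°  ·
  (1,4): δ = 0.41°  ✓
  (1,5): δ = 43.93°  ·
  (2,3): δ = 130.17°  ·
  (2,4): δ = 79.70°  ·
  (2,5): δ = 36.19°  ·
  (3,4): δ = 129.53°  ·
  (3,5): δ = 86.01°  ·
  (4,5): δ = 136.48°  ·
antipodal pairs: 2

count = 2; pairs: (0,2), (1,4)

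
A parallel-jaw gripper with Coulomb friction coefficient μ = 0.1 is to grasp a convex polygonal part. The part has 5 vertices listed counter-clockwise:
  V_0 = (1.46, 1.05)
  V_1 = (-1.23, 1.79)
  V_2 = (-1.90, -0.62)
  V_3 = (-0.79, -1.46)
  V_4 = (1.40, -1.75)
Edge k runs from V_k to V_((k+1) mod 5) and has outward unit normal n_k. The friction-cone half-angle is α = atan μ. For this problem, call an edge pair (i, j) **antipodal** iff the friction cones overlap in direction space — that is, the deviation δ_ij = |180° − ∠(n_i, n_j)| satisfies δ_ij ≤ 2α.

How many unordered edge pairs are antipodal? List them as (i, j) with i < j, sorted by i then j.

α = atan 0.1 = 5.71°;  2α = 11.42°
n_0 = (+0.2652, +0.9642)
n_1 = (-0.9635, +0.2679)
n_2 = (-0.6034, -0.7974)
n_3 = (-0.1313, -0.9913)
n_4 = (+0.9998, -0.0214)
  (0,1): δ = 90.16°  ·
  (0,2): δ = 21.74°  ·
  (0,3): δ = 7.84°  ✓
  (0,4): δ = 104.15°  ·
  (1,2): δ = 111.58°  ·
  (1,3): δ = 82.01°  ·
  (1,4): δ = 14.31°  ·
  (2,3): δ = 150.43°  ·
  (2,4): δ = 54.11°  ·
  (3,4): δ = 83.68°  ·
antipodal pairs: 1

count = 1; pairs: (0,3)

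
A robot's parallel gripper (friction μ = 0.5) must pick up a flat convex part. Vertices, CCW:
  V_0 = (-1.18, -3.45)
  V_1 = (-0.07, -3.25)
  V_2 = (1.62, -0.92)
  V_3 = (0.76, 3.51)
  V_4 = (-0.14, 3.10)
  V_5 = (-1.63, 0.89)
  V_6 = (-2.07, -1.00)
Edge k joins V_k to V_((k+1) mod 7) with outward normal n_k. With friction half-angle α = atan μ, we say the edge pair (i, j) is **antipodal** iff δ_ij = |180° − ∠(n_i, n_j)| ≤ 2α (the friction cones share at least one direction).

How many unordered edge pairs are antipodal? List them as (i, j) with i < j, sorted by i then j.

count = 8; pairs: (0,3), (0,4), (1,3), (1,4), (1,5), (2,4), (2,5), (2,6)

α = atan 0.5 = 26.57°;  2α = 53.13°
n_0 = (+0.1773, -0.9842)
n_1 = (+0.8095, -0.5871)
n_2 = (+0.9817, +0.1906)
n_3 = (-0.4146, +0.9100)
n_4 = (-0.8292, +0.5590)
n_5 = (-0.9740, +0.2267)
n_6 = (-0.9399, -0.3414)
  (0,1): δ = 136.17°  ·
  (0,2): δ = 89.23°  ·
  (0,3): δ = 14.28°  ✓
  (0,4): δ = 45.80°  ✓
  (0,5): δ = 66.68°  ·
  (0,6): δ = 99.75°  ·
  (1,2): δ = 133.06°  ·
  (1,3): δ = 29.55°  ✓
  (1,4): δ = 1.97°  ✓
  (1,5): δ = 22.85°  ✓
  (1,6): δ = 55.92°  ·
  (2,3): δ = 76.49°  ·
  (2,4): δ = 44.97°  ✓
  (2,5): δ = 24.09°  ✓
  (2,6): δ = 8.98°  ✓
  (3,4): δ = 148.48°  ·
  (3,5): δ = 127.60°  ·
  (3,6): δ = 94.53°  ·
  (4,5): δ = 159.12°  ·
  (4,6): δ = 126.05°  ·
  (5,6): δ = 146.93°  ·
antipodal pairs: 8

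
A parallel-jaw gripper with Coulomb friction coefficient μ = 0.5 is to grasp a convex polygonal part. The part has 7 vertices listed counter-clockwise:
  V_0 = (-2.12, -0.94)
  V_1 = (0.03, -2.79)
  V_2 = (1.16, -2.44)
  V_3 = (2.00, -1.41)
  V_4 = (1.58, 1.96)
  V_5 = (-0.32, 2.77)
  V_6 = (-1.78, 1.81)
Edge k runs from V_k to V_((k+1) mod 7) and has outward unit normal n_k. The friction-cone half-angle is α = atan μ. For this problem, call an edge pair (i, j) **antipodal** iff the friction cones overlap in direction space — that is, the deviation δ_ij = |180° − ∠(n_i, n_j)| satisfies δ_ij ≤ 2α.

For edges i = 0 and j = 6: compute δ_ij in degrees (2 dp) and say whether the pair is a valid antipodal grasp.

α = atan 0.5 = 26.57°;  2α = 53.13°
edge 0: e_0 = (+2.15, -1.85);  n_0 = (-0.6522, -0.7580)
edge 6: e_6 = (-0.34, -2.75);  n_6 = (-0.9924, +0.1227)
∠(n_0, n_6) = 56.34°
δ = |180° − 56.34°| = 123.66°
123.66° > 2α = 53.13°  →  invalid

δ = 123.66°, invalid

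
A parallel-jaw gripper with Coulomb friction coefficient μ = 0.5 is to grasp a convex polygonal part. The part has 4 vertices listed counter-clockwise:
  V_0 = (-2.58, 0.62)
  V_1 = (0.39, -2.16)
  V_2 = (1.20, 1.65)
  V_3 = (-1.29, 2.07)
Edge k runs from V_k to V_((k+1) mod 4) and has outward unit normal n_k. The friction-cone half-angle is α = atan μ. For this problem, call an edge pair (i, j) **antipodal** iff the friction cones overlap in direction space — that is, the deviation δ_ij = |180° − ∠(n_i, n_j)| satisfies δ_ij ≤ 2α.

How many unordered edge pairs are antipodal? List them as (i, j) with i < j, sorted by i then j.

α = atan 0.5 = 26.57°;  2α = 53.13°
n_0 = (-0.6834, -0.7301)
n_1 = (+0.9781, -0.2080)
n_2 = (+0.1663, +0.9861)
n_3 = (-0.7471, +0.6647)
  (0,1): δ = 58.89°  ·
  (0,2): δ = 33.53°  ✓
  (0,3): δ = 91.45°  ·
  (1,2): δ = 87.57°  ·
  (1,3): δ = 29.66°  ✓
  (2,3): δ = 122.08°  ·
antipodal pairs: 2

count = 2; pairs: (0,2), (1,3)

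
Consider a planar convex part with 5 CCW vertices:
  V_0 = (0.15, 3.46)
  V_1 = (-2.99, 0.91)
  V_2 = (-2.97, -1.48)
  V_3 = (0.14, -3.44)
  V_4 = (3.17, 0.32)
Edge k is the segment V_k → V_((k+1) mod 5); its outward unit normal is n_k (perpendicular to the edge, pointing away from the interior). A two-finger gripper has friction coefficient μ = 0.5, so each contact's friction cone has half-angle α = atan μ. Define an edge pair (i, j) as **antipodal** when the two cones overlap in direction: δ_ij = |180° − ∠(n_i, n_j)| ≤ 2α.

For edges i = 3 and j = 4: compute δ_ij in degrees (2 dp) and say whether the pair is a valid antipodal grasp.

α = atan 0.5 = 26.57°;  2α = 53.13°
edge 3: e_3 = (+3.03, +3.76);  n_3 = (+0.7786, -0.6275)
edge 4: e_4 = (-3.02, +3.14);  n_4 = (+0.7207, +0.6932)
∠(n_3, n_4) = 82.75°
δ = |180° − 82.75°| = 97.25°
97.25° > 2α = 53.13°  →  invalid

δ = 97.25°, invalid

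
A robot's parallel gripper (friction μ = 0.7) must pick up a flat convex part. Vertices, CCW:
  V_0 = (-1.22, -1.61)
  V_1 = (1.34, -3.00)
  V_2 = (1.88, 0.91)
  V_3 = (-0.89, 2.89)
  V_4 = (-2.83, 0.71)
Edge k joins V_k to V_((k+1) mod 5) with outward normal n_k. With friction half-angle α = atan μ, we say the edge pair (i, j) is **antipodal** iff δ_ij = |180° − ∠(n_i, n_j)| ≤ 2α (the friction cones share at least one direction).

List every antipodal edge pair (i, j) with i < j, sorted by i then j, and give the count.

α = atan 0.7 = 34.99°;  2α = 69.98°
n_0 = (-0.4772, -0.8788)
n_1 = (+0.9906, -0.1368)
n_2 = (+0.5815, +0.8135)
n_3 = (-0.7470, +0.6648)
n_4 = (-0.8216, -0.5701)
  (0,1): δ = 69.36°  ✓
  (0,2): δ = 7.06°  ✓
  (0,3): δ = 76.83°  ·
  (0,4): δ = 153.26°  ·
  (1,2): δ = 117.69°  ·
  (1,3): δ = 33.80°  ✓
  (1,4): δ = 42.62°  ✓
  (2,3): δ = 96.11°  ·
  (2,4): δ = 19.68°  ✓
  (3,4): δ = 103.57°  ·
antipodal pairs: 5

count = 5; pairs: (0,1), (0,2), (1,3), (1,4), (2,4)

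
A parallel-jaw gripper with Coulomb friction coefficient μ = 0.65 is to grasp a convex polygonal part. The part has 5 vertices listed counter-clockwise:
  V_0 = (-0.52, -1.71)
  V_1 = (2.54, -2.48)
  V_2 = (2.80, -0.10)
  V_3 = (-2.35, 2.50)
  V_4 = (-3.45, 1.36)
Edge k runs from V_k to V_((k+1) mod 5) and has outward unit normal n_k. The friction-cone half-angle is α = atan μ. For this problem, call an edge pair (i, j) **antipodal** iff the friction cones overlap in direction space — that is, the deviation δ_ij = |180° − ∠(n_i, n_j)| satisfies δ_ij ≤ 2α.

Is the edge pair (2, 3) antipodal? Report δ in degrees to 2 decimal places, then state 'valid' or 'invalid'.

δ = 107.19°, invalid

α = atan 0.65 = 33.02°;  2α = 66.05°
edge 2: e_2 = (-5.15, +2.60);  n_2 = (+0.4507, +0.8927)
edge 3: e_3 = (-1.10, -1.14);  n_3 = (-0.7196, +0.6944)
∠(n_2, n_3) = 72.81°
δ = |180° − 72.81°| = 107.19°
107.19° > 2α = 66.05°  →  invalid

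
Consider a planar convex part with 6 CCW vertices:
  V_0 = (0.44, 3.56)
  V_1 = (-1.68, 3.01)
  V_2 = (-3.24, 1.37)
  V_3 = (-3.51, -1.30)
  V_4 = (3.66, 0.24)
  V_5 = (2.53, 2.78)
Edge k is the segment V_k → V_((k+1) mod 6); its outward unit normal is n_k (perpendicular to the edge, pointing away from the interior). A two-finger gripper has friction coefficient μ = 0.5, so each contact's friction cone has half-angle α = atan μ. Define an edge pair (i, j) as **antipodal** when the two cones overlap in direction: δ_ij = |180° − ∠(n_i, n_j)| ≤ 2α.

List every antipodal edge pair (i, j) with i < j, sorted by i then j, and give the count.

α = atan 0.5 = 26.57°;  2α = 53.13°
n_0 = (-0.2511, +0.9680)
n_1 = (-0.7246, +0.6892)
n_2 = (-0.9949, +0.1006)
n_3 = (+0.2100, -0.9777)
n_4 = (+0.9137, +0.4065)
n_5 = (+0.3496, +0.9369)
  (0,1): δ = 148.11°  ·
  (0,2): δ = 110.32°  ·
  (0,3): δ = 2.42°  ✓
  (0,4): δ = 99.44°  ·
  (0,5): δ = 144.99°  ·
  (1,2): δ = 142.21°  ·
  (1,3): δ = 34.31°  ✓
  (1,4): δ = 67.55°  ·
  (1,5): δ = 113.10°  ·
  (2,3): δ = 72.10°  ·
  (2,4): δ = 29.76°  ✓
  (2,5): δ = 75.31°  ·
  (3,4): δ = 78.14°  ·
  (3,5): δ = 32.59°  ✓
  (4,5): δ = 134.45°  ·
antipodal pairs: 4

count = 4; pairs: (0,3), (1,3), (2,4), (3,5)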